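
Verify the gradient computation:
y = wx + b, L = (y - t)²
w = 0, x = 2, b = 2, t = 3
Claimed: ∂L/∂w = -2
Incorrect

y = (0)(2) + 2 = 2
∂L/∂y = 2(y - t) = 2(2 - 3) = -2
∂y/∂w = x = 2
∂L/∂w = -2 × 2 = -4

Claimed value: -2
Incorrect: The correct gradient is -4.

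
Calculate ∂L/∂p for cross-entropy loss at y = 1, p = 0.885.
∂L/∂p = -1.13

∂L/∂p = -y/p + (1-y)/(1-p) = -1/0.885 + 0 = -1.13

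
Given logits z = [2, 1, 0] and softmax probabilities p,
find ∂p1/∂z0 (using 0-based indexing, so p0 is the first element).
∂p1/∂z0 = -0.1628

p = softmax(z) = [0.6652, 0.2447, 0.09003]
p1 = 0.2447, p0 = 0.6652

∂p1/∂z0 = -p1 × p0 = -0.2447 × 0.6652 = -0.1628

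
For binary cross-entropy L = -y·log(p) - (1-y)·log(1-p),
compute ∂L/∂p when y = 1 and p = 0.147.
∂L/∂p = -6.803

∂L/∂p = -y/p + (1-y)/(1-p) = -1/0.147 + 0 = -6.803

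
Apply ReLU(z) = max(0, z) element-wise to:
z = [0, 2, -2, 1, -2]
h = [0, 2, 0, 1, 0]

ReLU applied element-wise: max(0,0)=0, max(0,2)=2, max(0,-2)=0, max(0,1)=1, max(0,-2)=0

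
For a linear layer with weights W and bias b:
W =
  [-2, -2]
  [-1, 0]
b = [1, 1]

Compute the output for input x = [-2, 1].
y = [3, 3]

Wx = [-2×-2 + -2×1, -1×-2 + 0×1]
   = [2, 2]
y = Wx + b = [2 + 1, 2 + 1] = [3, 3]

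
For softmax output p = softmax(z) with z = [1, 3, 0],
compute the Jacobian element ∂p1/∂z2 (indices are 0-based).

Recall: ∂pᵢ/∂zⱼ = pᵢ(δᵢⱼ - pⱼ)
∂p1/∂z2 = -0.03545

p = softmax(z) = [0.1142, 0.8438, 0.04201]
p1 = 0.8438, p2 = 0.04201

∂p1/∂z2 = -p1 × p2 = -0.8438 × 0.04201 = -0.03545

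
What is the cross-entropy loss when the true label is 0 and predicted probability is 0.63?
L = 0.9943

L = -0·log(0.63) - 1·log(0.37) = -log(0.37) = 0.9943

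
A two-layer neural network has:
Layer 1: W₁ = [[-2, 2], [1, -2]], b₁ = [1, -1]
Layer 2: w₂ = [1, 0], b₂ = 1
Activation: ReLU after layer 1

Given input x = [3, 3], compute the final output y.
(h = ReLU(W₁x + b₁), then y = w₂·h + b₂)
y = 2

Layer 1 pre-activation: z₁ = [1, -4]
After ReLU: h = [1, 0]
Layer 2 output: y = 1×1 + 0×0 + 1 = 2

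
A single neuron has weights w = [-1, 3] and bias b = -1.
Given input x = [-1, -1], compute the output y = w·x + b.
y = -3

y = (-1)(-1) + (3)(-1) + -1 = -3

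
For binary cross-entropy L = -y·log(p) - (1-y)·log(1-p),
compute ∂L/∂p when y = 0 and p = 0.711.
∂L/∂p = 3.46

∂L/∂p = -y/p + (1-y)/(1-p) = 0 + 1/0.289 = 3.46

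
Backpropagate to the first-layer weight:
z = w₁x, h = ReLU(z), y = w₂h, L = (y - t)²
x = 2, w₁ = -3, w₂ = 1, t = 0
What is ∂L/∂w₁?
∂L/∂w₁ = 0

Forward pass:
z = w₁x = -3×2 = -6
h = ReLU(-6) = 0
y = w₂h = 1×0 = 0

Backward pass:
∂L/∂y = 2(y - t) = 2(0 - 0) = 0
∂y/∂h = w₂ = 1
∂h/∂z = 0 (ReLU derivative)
∂z/∂w₁ = x = 2

∂L/∂w₁ = 0 × 1 × 0 × 2 = 0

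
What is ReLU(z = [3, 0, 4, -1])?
h = [3, 0, 4, 0]

ReLU applied element-wise: max(0,3)=3, max(0,0)=0, max(0,4)=4, max(0,-1)=0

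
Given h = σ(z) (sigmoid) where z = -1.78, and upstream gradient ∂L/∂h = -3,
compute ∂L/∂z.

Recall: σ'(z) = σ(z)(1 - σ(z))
∂L/∂z = -0.3704

σ(-1.78) = 0.1443
σ'(-1.78) = σ(-1.78)(1 - σ(-1.78)) = 0.1443 × 0.8557 = 0.1235
∂L/∂z = ∂L/∂h · σ'(z) = -3 × 0.1235 = -0.3704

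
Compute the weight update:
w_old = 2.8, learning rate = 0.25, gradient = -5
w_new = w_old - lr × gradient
w_new = 4.05

w_new = w - η·∂L/∂w = 2.8 - 0.25×(-5) = 2.8 - (-1.25) = 4.05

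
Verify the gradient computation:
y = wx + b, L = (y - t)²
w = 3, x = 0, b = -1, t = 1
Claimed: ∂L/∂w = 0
Correct

y = (3)(0) + -1 = -1
∂L/∂y = 2(y - t) = 2(-1 - 1) = -4
∂y/∂w = x = 0
∂L/∂w = -4 × 0 = 0

Claimed value: 0
Correct: The correct gradient is 0.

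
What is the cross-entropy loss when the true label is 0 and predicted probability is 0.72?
L = 1.273

L = -0·log(0.72) - 1·log(0.28) = -log(0.28) = 1.273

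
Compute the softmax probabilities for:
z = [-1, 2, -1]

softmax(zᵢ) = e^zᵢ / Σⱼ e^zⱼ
p = [0.0453, 0.9094, 0.0453]

exp(z) = [0.3679, 7.389, 0.3679]
Sum = 8.125
p = [0.0453, 0.9094, 0.0453]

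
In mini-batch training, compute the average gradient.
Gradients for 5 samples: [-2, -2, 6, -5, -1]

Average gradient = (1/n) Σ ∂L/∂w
Average gradient = -0.8

Average = (1/5)(-2 + -2 + 6 + -5 + -1) = -4/5 = -0.8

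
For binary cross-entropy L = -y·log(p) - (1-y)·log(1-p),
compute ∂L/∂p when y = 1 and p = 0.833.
∂L/∂p = -1.2

∂L/∂p = -y/p + (1-y)/(1-p) = -1/0.833 + 0 = -1.2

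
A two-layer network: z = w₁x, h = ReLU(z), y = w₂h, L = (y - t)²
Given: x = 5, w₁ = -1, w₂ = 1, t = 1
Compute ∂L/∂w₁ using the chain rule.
∂L/∂w₁ = 0

Forward pass:
z = w₁x = -1×5 = -5
h = ReLU(-5) = 0
y = w₂h = 1×0 = 0

Backward pass:
∂L/∂y = 2(y - t) = 2(0 - 1) = -2
∂y/∂h = w₂ = 1
∂h/∂z = 0 (ReLU derivative)
∂z/∂w₁ = x = 5

∂L/∂w₁ = -2 × 1 × 0 × 5 = 0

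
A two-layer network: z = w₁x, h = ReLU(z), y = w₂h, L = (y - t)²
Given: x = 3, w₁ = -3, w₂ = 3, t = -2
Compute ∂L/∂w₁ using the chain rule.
∂L/∂w₁ = 0

Forward pass:
z = w₁x = -3×3 = -9
h = ReLU(-9) = 0
y = w₂h = 3×0 = 0

Backward pass:
∂L/∂y = 2(y - t) = 2(0 - -2) = 4
∂y/∂h = w₂ = 3
∂h/∂z = 0 (ReLU derivative)
∂z/∂w₁ = x = 3

∂L/∂w₁ = 4 × 3 × 0 × 3 = 0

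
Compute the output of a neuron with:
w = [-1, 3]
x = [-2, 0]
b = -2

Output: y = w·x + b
y = 0

y = (-1)(-2) + (3)(0) + -2 = 0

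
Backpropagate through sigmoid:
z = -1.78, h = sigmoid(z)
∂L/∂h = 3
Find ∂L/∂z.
∂L/∂z = 0.3704

σ(-1.78) = 0.1443
σ'(-1.78) = σ(-1.78)(1 - σ(-1.78)) = 0.1443 × 0.8557 = 0.1235
∂L/∂z = ∂L/∂h · σ'(z) = 3 × 0.1235 = 0.3704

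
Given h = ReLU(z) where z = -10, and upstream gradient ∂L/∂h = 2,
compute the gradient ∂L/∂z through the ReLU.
∂L/∂z = 0

h = ReLU(-10) = 0
Since z < 0: ∂h/∂z = 0
∂L/∂z = ∂L/∂h · ∂h/∂z = 2 × 0 = 0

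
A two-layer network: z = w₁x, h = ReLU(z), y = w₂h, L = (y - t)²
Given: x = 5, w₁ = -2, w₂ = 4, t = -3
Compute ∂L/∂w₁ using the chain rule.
∂L/∂w₁ = 0

Forward pass:
z = w₁x = -2×5 = -10
h = ReLU(-10) = 0
y = w₂h = 4×0 = 0

Backward pass:
∂L/∂y = 2(y - t) = 2(0 - -3) = 6
∂y/∂h = w₂ = 4
∂h/∂z = 0 (ReLU derivative)
∂z/∂w₁ = x = 5

∂L/∂w₁ = 6 × 4 × 0 × 5 = 0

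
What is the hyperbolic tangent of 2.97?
0.9947

tanh(2.97) = (e^(2.97) - e^(-2.97))/(e^(2.97) + e^(-2.97)) = 0.9947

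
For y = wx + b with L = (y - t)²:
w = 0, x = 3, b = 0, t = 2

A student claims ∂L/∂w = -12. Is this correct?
Correct

y = (0)(3) + 0 = 0
∂L/∂y = 2(y - t) = 2(0 - 2) = -4
∂y/∂w = x = 3
∂L/∂w = -4 × 3 = -12

Claimed value: -12
Correct: The correct gradient is -12.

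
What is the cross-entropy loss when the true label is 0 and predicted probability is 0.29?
L = 0.3425

L = -0·log(0.29) - 1·log(0.71) = -log(0.71) = 0.3425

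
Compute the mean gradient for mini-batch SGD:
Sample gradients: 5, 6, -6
Average gradient = 1.667

Average = (1/3)(5 + 6 + -6) = 5/3 = 1.667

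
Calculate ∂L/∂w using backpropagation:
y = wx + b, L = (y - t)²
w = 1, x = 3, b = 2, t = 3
∂L/∂w = 12

y = wx + b = (1)(3) + 2 = 5
∂L/∂y = 2(y - t) = 2(5 - 3) = 4
∂y/∂w = x = 3
∂L/∂w = ∂L/∂y · ∂y/∂w = 4 × 3 = 12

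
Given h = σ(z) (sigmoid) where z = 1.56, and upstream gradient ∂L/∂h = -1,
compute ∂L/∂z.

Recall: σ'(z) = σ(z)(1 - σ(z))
∂L/∂z = -0.1435

σ(1.56) = 0.8264
σ'(1.56) = σ(1.56)(1 - σ(1.56)) = 0.8264 × 0.1736 = 0.1435
∂L/∂z = ∂L/∂h · σ'(z) = -1 × 0.1435 = -0.1435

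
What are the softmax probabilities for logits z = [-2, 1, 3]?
p = [0.0059, 0.1185, 0.8756]

exp(z) = [0.1353, 2.718, 20.09]
Sum = 22.94
p = [0.0059, 0.1185, 0.8756]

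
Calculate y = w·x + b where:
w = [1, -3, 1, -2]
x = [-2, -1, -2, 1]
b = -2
y = -5

y = (1)(-2) + (-3)(-1) + (1)(-2) + (-2)(1) + -2 = -5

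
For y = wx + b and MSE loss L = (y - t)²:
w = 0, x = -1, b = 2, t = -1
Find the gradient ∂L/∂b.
∂L/∂b = 6

y = wx + b = (0)(-1) + 2 = 2
∂L/∂y = 2(y - t) = 2(2 - -1) = 6
∂y/∂b = 1
∂L/∂b = ∂L/∂y · ∂y/∂b = 6 × 1 = 6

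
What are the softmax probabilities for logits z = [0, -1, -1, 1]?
p = [0.2245, 0.0826, 0.0826, 0.6103]

exp(z) = [1, 0.3679, 0.3679, 2.718]
Sum = 4.454
p = [0.2245, 0.0826, 0.0826, 0.6103]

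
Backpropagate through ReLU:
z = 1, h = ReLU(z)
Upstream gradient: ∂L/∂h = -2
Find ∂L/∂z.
∂L/∂z = -2

h = ReLU(1) = 1
Since z > 0: ∂h/∂z = 1
∂L/∂z = ∂L/∂h · ∂h/∂z = -2 × 1 = -2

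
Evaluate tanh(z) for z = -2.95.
-0.9945

tanh(-2.95) = (e^(-2.95) - e^(2.95))/(e^(-2.95) + e^(2.95)) = -0.9945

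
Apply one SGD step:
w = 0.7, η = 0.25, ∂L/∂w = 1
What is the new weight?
w_new = 0.45

w_new = w - η·∂L/∂w = 0.7 - 0.25×(1) = 0.7 - (0.25) = 0.45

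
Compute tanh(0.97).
0.7487

tanh(0.97) = (e^(0.97) - e^(-0.97))/(e^(0.97) + e^(-0.97)) = 0.7487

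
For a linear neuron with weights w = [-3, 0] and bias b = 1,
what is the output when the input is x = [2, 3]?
y = -5

y = (-3)(2) + (0)(3) + 1 = -5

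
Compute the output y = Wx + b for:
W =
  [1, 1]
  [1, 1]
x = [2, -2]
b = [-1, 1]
y = [-1, 1]

Wx = [1×2 + 1×-2, 1×2 + 1×-2]
   = [0, 0]
y = Wx + b = [0 + -1, 0 + 1] = [-1, 1]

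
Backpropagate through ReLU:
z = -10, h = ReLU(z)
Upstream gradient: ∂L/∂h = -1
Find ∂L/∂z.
∂L/∂z = 0

h = ReLU(-10) = 0
Since z < 0: ∂h/∂z = 0
∂L/∂z = ∂L/∂h · ∂h/∂z = -1 × 0 = 0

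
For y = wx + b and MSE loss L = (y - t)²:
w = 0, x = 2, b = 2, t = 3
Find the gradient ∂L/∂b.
∂L/∂b = -2

y = wx + b = (0)(2) + 2 = 2
∂L/∂y = 2(y - t) = 2(2 - 3) = -2
∂y/∂b = 1
∂L/∂b = ∂L/∂y · ∂y/∂b = -2 × 1 = -2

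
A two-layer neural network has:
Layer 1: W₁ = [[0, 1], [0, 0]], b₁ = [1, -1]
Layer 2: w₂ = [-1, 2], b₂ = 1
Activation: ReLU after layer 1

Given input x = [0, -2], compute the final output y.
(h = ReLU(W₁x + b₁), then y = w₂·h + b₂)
y = 1

Layer 1 pre-activation: z₁ = [-1, -1]
After ReLU: h = [0, 0]
Layer 2 output: y = -1×0 + 2×0 + 1 = 1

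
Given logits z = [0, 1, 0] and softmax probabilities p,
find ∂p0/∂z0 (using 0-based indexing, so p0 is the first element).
∂p0/∂z0 = 0.167

p = softmax(z) = [0.2119, 0.5761, 0.2119]
p0 = 0.2119

∂p0/∂z0 = p0(1 - p0) = 0.2119 × (1 - 0.2119) = 0.167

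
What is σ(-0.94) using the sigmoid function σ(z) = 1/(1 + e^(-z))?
0.2809

sigmoid(-0.94) = 1/(1 + e^(0.94)) = 1/(1 + 2.56) = 0.2809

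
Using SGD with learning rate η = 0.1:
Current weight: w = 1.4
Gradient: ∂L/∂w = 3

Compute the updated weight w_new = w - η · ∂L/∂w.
w_new = 1.1

w_new = w - η·∂L/∂w = 1.4 - 0.1×(3) = 1.4 - (0.3) = 1.1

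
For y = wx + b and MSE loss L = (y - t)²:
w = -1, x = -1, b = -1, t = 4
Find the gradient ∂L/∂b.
∂L/∂b = -8

y = wx + b = (-1)(-1) + -1 = 0
∂L/∂y = 2(y - t) = 2(0 - 4) = -8
∂y/∂b = 1
∂L/∂b = ∂L/∂y · ∂y/∂b = -8 × 1 = -8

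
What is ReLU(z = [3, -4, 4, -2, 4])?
h = [3, 0, 4, 0, 4]

ReLU applied element-wise: max(0,3)=3, max(0,-4)=0, max(0,4)=4, max(0,-2)=0, max(0,4)=4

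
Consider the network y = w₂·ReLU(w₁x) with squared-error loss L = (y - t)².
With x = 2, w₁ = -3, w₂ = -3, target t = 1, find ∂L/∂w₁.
∂L/∂w₁ = 0

Forward pass:
z = w₁x = -3×2 = -6
h = ReLU(-6) = 0
y = w₂h = -3×0 = 0

Backward pass:
∂L/∂y = 2(y - t) = 2(0 - 1) = -2
∂y/∂h = w₂ = -3
∂h/∂z = 0 (ReLU derivative)
∂z/∂w₁ = x = 2

∂L/∂w₁ = -2 × -3 × 0 × 2 = 0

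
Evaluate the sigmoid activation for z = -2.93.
0.05069

sigmoid(-2.93) = 1/(1 + e^(2.93)) = 1/(1 + 18.73) = 0.05069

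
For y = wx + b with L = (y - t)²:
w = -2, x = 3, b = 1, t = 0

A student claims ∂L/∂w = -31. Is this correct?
Incorrect

y = (-2)(3) + 1 = -5
∂L/∂y = 2(y - t) = 2(-5 - 0) = -10
∂y/∂w = x = 3
∂L/∂w = -10 × 3 = -30

Claimed value: -31
Incorrect: The correct gradient is -30.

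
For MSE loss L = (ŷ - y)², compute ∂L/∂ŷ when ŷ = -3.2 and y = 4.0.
∂L/∂ŷ = -14.4

∂L/∂ŷ = 2(ŷ - y) = 2(-3.2 - 4.0) = 2(-7.2) = -14.4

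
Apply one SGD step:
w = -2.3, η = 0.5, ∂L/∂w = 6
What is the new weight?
w_new = -5.3

w_new = w - η·∂L/∂w = -2.3 - 0.5×(6) = -2.3 - (3) = -5.3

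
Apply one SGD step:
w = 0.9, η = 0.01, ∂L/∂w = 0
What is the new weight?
w_new = 0.9

w_new = w - η·∂L/∂w = 0.9 - 0.01×(0) = 0.9 - (0) = 0.9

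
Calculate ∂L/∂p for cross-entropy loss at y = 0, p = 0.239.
∂L/∂p = 1.314

∂L/∂p = -y/p + (1-y)/(1-p) = 0 + 1/0.761 = 1.314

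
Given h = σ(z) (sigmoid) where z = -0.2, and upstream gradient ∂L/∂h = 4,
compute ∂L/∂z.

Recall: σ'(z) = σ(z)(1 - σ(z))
∂L/∂z = 0.9901

σ(-0.2) = 0.4502
σ'(-0.2) = σ(-0.2)(1 - σ(-0.2)) = 0.4502 × 0.5498 = 0.2475
∂L/∂z = ∂L/∂h · σ'(z) = 4 × 0.2475 = 0.9901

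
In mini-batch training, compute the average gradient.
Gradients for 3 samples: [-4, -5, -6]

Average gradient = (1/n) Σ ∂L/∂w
Average gradient = -5

Average = (1/3)(-4 + -5 + -6) = -15/3 = -5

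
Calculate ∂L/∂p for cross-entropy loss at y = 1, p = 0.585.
∂L/∂p = -1.709

∂L/∂p = -y/p + (1-y)/(1-p) = -1/0.585 + 0 = -1.709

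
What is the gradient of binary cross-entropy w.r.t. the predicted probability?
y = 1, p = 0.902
∂L/∂p = -1.109

∂L/∂p = -y/p + (1-y)/(1-p) = -1/0.902 + 0 = -1.109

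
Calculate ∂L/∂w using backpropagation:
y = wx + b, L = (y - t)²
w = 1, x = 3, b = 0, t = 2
∂L/∂w = 6

y = wx + b = (1)(3) + 0 = 3
∂L/∂y = 2(y - t) = 2(3 - 2) = 2
∂y/∂w = x = 3
∂L/∂w = ∂L/∂y · ∂y/∂w = 2 × 3 = 6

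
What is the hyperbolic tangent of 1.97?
0.9618

tanh(1.97) = (e^(1.97) - e^(-1.97))/(e^(1.97) + e^(-1.97)) = 0.9618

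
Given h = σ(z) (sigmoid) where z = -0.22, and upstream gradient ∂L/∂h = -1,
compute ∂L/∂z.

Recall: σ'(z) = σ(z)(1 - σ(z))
∂L/∂z = -0.247

σ(-0.22) = 0.4452
σ'(-0.22) = σ(-0.22)(1 - σ(-0.22)) = 0.4452 × 0.5548 = 0.247
∂L/∂z = ∂L/∂h · σ'(z) = -1 × 0.247 = -0.247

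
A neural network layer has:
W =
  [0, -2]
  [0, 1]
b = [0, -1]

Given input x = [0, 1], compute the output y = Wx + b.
y = [-2, 0]

Wx = [0×0 + -2×1, 0×0 + 1×1]
   = [-2, 1]
y = Wx + b = [-2 + 0, 1 + -1] = [-2, 0]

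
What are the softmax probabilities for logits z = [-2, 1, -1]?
p = [0.042, 0.8438, 0.1142]

exp(z) = [0.1353, 2.718, 0.3679]
Sum = 3.221
p = [0.042, 0.8438, 0.1142]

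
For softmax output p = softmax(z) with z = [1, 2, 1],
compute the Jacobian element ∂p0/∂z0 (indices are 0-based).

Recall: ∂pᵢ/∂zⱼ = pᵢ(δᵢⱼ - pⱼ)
∂p0/∂z0 = 0.167

p = softmax(z) = [0.2119, 0.5761, 0.2119]
p0 = 0.2119

∂p0/∂z0 = p0(1 - p0) = 0.2119 × (1 - 0.2119) = 0.167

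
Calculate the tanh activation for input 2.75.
0.9919

tanh(2.75) = (e^(2.75) - e^(-2.75))/(e^(2.75) + e^(-2.75)) = 0.9919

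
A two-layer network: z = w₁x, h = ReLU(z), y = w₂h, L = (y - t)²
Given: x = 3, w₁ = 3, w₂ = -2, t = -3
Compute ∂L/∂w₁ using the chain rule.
∂L/∂w₁ = 180

Forward pass:
z = w₁x = 3×3 = 9
h = ReLU(9) = 9
y = w₂h = -2×9 = -18

Backward pass:
∂L/∂y = 2(y - t) = 2(-18 - -3) = -30
∂y/∂h = w₂ = -2
∂h/∂z = 1 (ReLU derivative)
∂z/∂w₁ = x = 3

∂L/∂w₁ = -30 × -2 × 1 × 3 = 180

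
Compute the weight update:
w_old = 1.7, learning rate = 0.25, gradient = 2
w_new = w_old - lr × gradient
w_new = 1.2

w_new = w - η·∂L/∂w = 1.7 - 0.25×(2) = 1.7 - (0.5) = 1.2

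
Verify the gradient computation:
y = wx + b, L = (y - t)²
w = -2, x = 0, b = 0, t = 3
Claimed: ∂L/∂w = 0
Correct

y = (-2)(0) + 0 = 0
∂L/∂y = 2(y - t) = 2(0 - 3) = -6
∂y/∂w = x = 0
∂L/∂w = -6 × 0 = 0

Claimed value: 0
Correct: The correct gradient is 0.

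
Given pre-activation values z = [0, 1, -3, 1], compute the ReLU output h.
h = [0, 1, 0, 1]

ReLU applied element-wise: max(0,0)=0, max(0,1)=1, max(0,-3)=0, max(0,1)=1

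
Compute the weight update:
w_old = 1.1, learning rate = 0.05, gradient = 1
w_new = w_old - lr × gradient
w_new = 1.05

w_new = w - η·∂L/∂w = 1.1 - 0.05×(1) = 1.1 - (0.05) = 1.05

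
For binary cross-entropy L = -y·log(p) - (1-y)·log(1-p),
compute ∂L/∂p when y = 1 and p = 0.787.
∂L/∂p = -1.271

∂L/∂p = -y/p + (1-y)/(1-p) = -1/0.787 + 0 = -1.271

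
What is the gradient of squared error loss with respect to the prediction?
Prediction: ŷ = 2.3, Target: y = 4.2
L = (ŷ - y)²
∂L/∂ŷ = -3.8

∂L/∂ŷ = 2(ŷ - y) = 2(2.3 - 4.2) = 2(-1.9) = -3.8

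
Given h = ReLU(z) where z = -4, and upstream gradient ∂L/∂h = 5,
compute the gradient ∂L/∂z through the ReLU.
∂L/∂z = 0

h = ReLU(-4) = 0
Since z < 0: ∂h/∂z = 0
∂L/∂z = ∂L/∂h · ∂h/∂z = 5 × 0 = 0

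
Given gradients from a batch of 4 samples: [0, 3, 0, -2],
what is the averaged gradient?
Average gradient = 0.25

Average = (1/4)(0 + 3 + 0 + -2) = 1/4 = 0.25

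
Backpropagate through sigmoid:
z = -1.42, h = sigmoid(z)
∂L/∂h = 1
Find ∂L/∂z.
∂L/∂z = 0.1568

σ(-1.42) = 0.1947
σ'(-1.42) = σ(-1.42)(1 - σ(-1.42)) = 0.1947 × 0.8053 = 0.1568
∂L/∂z = ∂L/∂h · σ'(z) = 1 × 0.1568 = 0.1568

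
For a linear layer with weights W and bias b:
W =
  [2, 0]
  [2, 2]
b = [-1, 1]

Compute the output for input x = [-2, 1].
y = [-5, -1]

Wx = [2×-2 + 0×1, 2×-2 + 2×1]
   = [-4, -2]
y = Wx + b = [-4 + -1, -2 + 1] = [-5, -1]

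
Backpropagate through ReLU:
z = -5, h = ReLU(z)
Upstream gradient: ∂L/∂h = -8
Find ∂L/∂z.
∂L/∂z = 0

h = ReLU(-5) = 0
Since z < 0: ∂h/∂z = 0
∂L/∂z = ∂L/∂h · ∂h/∂z = -8 × 0 = 0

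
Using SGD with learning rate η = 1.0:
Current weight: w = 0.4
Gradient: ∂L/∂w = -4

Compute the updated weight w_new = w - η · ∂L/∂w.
w_new = 4.4

w_new = w - η·∂L/∂w = 0.4 - 1.0×(-4) = 0.4 - (-4) = 4.4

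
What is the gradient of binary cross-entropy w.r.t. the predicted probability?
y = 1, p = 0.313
∂L/∂p = -3.195

∂L/∂p = -y/p + (1-y)/(1-p) = -1/0.313 + 0 = -3.195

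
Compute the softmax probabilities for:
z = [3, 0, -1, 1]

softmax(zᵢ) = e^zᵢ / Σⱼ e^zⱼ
p = [0.831, 0.0414, 0.0152, 0.1125]

exp(z) = [20.09, 1, 0.3679, 2.718]
Sum = 24.17
p = [0.831, 0.0414, 0.0152, 0.1125]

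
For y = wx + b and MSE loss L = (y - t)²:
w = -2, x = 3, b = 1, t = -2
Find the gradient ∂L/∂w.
∂L/∂w = -18

y = wx + b = (-2)(3) + 1 = -5
∂L/∂y = 2(y - t) = 2(-5 - -2) = -6
∂y/∂w = x = 3
∂L/∂w = ∂L/∂y · ∂y/∂w = -6 × 3 = -18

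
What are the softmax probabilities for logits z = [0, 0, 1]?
p = [0.2119, 0.2119, 0.5761]

exp(z) = [1, 1, 2.718]
Sum = 4.718
p = [0.2119, 0.2119, 0.5761]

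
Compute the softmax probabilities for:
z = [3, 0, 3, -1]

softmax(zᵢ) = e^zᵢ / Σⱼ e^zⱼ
p = [0.4835, 0.0241, 0.4835, 0.0089]

exp(z) = [20.09, 1, 20.09, 0.3679]
Sum = 41.54
p = [0.4835, 0.0241, 0.4835, 0.0089]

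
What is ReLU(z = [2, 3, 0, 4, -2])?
h = [2, 3, 0, 4, 0]

ReLU applied element-wise: max(0,2)=2, max(0,3)=3, max(0,0)=0, max(0,4)=4, max(0,-2)=0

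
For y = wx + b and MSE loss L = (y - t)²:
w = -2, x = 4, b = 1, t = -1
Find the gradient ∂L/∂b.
∂L/∂b = -12

y = wx + b = (-2)(4) + 1 = -7
∂L/∂y = 2(y - t) = 2(-7 - -1) = -12
∂y/∂b = 1
∂L/∂b = ∂L/∂y · ∂y/∂b = -12 × 1 = -12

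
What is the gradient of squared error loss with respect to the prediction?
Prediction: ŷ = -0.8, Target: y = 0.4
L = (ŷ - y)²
∂L/∂ŷ = -2.4

∂L/∂ŷ = 2(ŷ - y) = 2(-0.8 - 0.4) = 2(-1.2) = -2.4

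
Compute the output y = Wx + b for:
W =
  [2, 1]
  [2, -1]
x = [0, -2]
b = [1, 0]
y = [-1, 2]

Wx = [2×0 + 1×-2, 2×0 + -1×-2]
   = [-2, 2]
y = Wx + b = [-2 + 1, 2 + 0] = [-1, 2]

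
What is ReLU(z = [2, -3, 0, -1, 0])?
h = [2, 0, 0, 0, 0]

ReLU applied element-wise: max(0,2)=2, max(0,-3)=0, max(0,0)=0, max(0,-1)=0, max(0,0)=0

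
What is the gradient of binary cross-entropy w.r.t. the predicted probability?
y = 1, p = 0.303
∂L/∂p = -3.3

∂L/∂p = -y/p + (1-y)/(1-p) = -1/0.303 + 0 = -3.3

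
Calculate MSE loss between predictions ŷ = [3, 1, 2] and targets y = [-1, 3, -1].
MSE = 9.667

MSE = (1/3)((3--1)² + (1-3)² + (2--1)²) = (1/3)(16 + 4 + 9) = 9.667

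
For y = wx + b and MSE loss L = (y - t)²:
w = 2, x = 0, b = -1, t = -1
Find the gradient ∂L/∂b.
∂L/∂b = 0

y = wx + b = (2)(0) + -1 = -1
∂L/∂y = 2(y - t) = 2(-1 - -1) = 0
∂y/∂b = 1
∂L/∂b = ∂L/∂y · ∂y/∂b = 0 × 1 = 0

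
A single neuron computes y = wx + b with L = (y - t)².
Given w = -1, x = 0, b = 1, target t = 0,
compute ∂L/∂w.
∂L/∂w = 0

y = wx + b = (-1)(0) + 1 = 1
∂L/∂y = 2(y - t) = 2(1 - 0) = 2
∂y/∂w = x = 0
∂L/∂w = ∂L/∂y · ∂y/∂w = 2 × 0 = 0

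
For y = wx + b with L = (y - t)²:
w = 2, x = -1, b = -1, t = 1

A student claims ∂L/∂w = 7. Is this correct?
Incorrect

y = (2)(-1) + -1 = -3
∂L/∂y = 2(y - t) = 2(-3 - 1) = -8
∂y/∂w = x = -1
∂L/∂w = -8 × -1 = 8

Claimed value: 7
Incorrect: The correct gradient is 8.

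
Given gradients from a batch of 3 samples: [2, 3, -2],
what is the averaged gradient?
Average gradient = 1

Average = (1/3)(2 + 3 + -2) = 3/3 = 1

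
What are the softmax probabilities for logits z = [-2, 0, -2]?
p = [0.1065, 0.787, 0.1065]

exp(z) = [0.1353, 1, 0.1353]
Sum = 1.271
p = [0.1065, 0.787, 0.1065]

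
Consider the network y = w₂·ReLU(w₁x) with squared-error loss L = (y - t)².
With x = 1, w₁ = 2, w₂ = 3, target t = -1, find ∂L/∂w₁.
∂L/∂w₁ = 42

Forward pass:
z = w₁x = 2×1 = 2
h = ReLU(2) = 2
y = w₂h = 3×2 = 6

Backward pass:
∂L/∂y = 2(y - t) = 2(6 - -1) = 14
∂y/∂h = w₂ = 3
∂h/∂z = 1 (ReLU derivative)
∂z/∂w₁ = x = 1

∂L/∂w₁ = 14 × 3 × 1 × 1 = 42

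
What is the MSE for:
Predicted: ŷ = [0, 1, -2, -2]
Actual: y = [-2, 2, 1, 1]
MSE = 5.75

MSE = (1/4)((0--2)² + (1-2)² + (-2-1)² + (-2-1)²) = (1/4)(4 + 1 + 9 + 9) = 5.75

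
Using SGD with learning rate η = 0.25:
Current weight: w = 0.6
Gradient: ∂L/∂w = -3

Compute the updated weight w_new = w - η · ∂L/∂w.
w_new = 1.35

w_new = w - η·∂L/∂w = 0.6 - 0.25×(-3) = 0.6 - (-0.75) = 1.35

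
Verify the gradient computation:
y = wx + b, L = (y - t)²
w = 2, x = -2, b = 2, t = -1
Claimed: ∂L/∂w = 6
Incorrect

y = (2)(-2) + 2 = -2
∂L/∂y = 2(y - t) = 2(-2 - -1) = -2
∂y/∂w = x = -2
∂L/∂w = -2 × -2 = 4

Claimed value: 6
Incorrect: The correct gradient is 4.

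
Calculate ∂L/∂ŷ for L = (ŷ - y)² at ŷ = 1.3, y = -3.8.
∂L/∂ŷ = 10.2

∂L/∂ŷ = 2(ŷ - y) = 2(1.3 - -3.8) = 2(5.1) = 10.2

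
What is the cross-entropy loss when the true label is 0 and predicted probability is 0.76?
L = 1.427

L = -0·log(0.76) - 1·log(0.24) = -log(0.24) = 1.427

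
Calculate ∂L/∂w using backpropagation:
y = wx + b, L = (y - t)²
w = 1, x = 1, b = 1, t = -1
∂L/∂w = 6

y = wx + b = (1)(1) + 1 = 2
∂L/∂y = 2(y - t) = 2(2 - -1) = 6
∂y/∂w = x = 1
∂L/∂w = ∂L/∂y · ∂y/∂w = 6 × 1 = 6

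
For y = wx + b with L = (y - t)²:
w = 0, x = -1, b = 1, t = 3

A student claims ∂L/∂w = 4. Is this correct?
Correct

y = (0)(-1) + 1 = 1
∂L/∂y = 2(y - t) = 2(1 - 3) = -4
∂y/∂w = x = -1
∂L/∂w = -4 × -1 = 4

Claimed value: 4
Correct: The correct gradient is 4.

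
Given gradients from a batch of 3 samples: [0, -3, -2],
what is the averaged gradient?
Average gradient = -1.667

Average = (1/3)(0 + -3 + -2) = -5/3 = -1.667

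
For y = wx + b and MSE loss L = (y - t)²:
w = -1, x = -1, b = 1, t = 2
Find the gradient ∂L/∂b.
∂L/∂b = 0

y = wx + b = (-1)(-1) + 1 = 2
∂L/∂y = 2(y - t) = 2(2 - 2) = 0
∂y/∂b = 1
∂L/∂b = ∂L/∂y · ∂y/∂b = 0 × 1 = 0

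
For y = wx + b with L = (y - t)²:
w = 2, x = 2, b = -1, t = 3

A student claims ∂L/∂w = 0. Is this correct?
Correct

y = (2)(2) + -1 = 3
∂L/∂y = 2(y - t) = 2(3 - 3) = 0
∂y/∂w = x = 2
∂L/∂w = 0 × 2 = 0

Claimed value: 0
Correct: The correct gradient is 0.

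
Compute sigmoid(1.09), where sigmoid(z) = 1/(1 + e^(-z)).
0.7484

sigmoid(1.09) = 1/(1 + e^(-1.09)) = 1/(1 + 0.3362) = 0.7484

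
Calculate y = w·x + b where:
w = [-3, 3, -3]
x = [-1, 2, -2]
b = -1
y = 14

y = (-3)(-1) + (3)(2) + (-3)(-2) + -1 = 14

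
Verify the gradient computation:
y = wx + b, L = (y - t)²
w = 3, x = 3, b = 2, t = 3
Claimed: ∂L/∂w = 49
Incorrect

y = (3)(3) + 2 = 11
∂L/∂y = 2(y - t) = 2(11 - 3) = 16
∂y/∂w = x = 3
∂L/∂w = 16 × 3 = 48

Claimed value: 49
Incorrect: The correct gradient is 48.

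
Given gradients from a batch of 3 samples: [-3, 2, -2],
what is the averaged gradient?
Average gradient = -1

Average = (1/3)(-3 + 2 + -2) = -3/3 = -1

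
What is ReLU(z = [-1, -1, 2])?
h = [0, 0, 2]

ReLU applied element-wise: max(0,-1)=0, max(0,-1)=0, max(0,2)=2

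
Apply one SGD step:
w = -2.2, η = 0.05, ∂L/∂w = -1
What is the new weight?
w_new = -2.15

w_new = w - η·∂L/∂w = -2.2 - 0.05×(-1) = -2.2 - (-0.05) = -2.15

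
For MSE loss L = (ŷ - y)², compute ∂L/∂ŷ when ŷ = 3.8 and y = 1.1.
∂L/∂ŷ = 5.4

∂L/∂ŷ = 2(ŷ - y) = 2(3.8 - 1.1) = 2(2.7) = 5.4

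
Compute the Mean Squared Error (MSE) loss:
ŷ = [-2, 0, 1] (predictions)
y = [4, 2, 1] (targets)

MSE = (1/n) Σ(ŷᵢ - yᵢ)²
MSE = 13.33

MSE = (1/3)((-2-4)² + (0-2)² + (1-1)²) = (1/3)(36 + 4 + 0) = 13.33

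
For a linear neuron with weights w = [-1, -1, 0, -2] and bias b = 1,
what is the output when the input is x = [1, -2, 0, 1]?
y = 0

y = (-1)(1) + (-1)(-2) + (0)(0) + (-2)(1) + 1 = 0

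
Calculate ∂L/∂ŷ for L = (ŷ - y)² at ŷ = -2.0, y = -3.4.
∂L/∂ŷ = 2.8

∂L/∂ŷ = 2(ŷ - y) = 2(-2.0 - -3.4) = 2(1.4) = 2.8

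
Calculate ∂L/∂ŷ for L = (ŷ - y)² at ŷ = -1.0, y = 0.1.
∂L/∂ŷ = -2.2

∂L/∂ŷ = 2(ŷ - y) = 2(-1.0 - 0.1) = 2(-1.1) = -2.2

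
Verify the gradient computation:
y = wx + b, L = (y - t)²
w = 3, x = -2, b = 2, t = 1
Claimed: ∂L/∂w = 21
Incorrect

y = (3)(-2) + 2 = -4
∂L/∂y = 2(y - t) = 2(-4 - 1) = -10
∂y/∂w = x = -2
∂L/∂w = -10 × -2 = 20

Claimed value: 21
Incorrect: The correct gradient is 20.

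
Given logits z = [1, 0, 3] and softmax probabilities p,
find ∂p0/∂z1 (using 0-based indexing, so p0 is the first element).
∂p0/∂z1 = -0.004797

p = softmax(z) = [0.1142, 0.04201, 0.8438]
p0 = 0.1142, p1 = 0.04201

∂p0/∂z1 = -p0 × p1 = -0.1142 × 0.04201 = -0.004797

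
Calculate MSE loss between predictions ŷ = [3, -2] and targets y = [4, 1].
MSE = 5

MSE = (1/2)((3-4)² + (-2-1)²) = (1/2)(1 + 9) = 5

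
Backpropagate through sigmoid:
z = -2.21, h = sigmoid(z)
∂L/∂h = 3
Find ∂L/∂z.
∂L/∂z = 0.2673

σ(-2.21) = 0.09886
σ'(-2.21) = σ(-2.21)(1 - σ(-2.21)) = 0.09886 × 0.9011 = 0.08908
∂L/∂z = ∂L/∂h · σ'(z) = 3 × 0.08908 = 0.2673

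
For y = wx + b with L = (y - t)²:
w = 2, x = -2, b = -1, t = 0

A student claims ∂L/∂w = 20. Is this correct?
Correct

y = (2)(-2) + -1 = -5
∂L/∂y = 2(y - t) = 2(-5 - 0) = -10
∂y/∂w = x = -2
∂L/∂w = -10 × -2 = 20

Claimed value: 20
Correct: The correct gradient is 20.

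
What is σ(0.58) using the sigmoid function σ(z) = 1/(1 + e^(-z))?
0.6411

sigmoid(0.58) = 1/(1 + e^(-0.58)) = 1/(1 + 0.5599) = 0.6411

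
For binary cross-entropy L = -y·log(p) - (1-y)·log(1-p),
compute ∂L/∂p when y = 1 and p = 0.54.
∂L/∂p = -1.852

∂L/∂p = -y/p + (1-y)/(1-p) = -1/0.54 + 0 = -1.852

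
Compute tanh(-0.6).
-0.537

tanh(-0.6) = (e^(-0.6) - e^(0.6))/(e^(-0.6) + e^(0.6)) = -0.537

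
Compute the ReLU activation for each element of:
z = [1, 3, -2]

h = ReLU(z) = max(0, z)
h = [1, 3, 0]

ReLU applied element-wise: max(0,1)=1, max(0,3)=3, max(0,-2)=0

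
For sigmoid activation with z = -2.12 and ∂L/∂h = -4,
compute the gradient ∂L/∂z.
∂L/∂z = -0.3827

σ(-2.12) = 0.1072
σ'(-2.12) = σ(-2.12)(1 - σ(-2.12)) = 0.1072 × 0.8928 = 0.09568
∂L/∂z = ∂L/∂h · σ'(z) = -4 × 0.09568 = -0.3827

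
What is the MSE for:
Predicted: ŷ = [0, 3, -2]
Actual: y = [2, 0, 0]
MSE = 5.667

MSE = (1/3)((0-2)² + (3-0)² + (-2-0)²) = (1/3)(4 + 9 + 4) = 5.667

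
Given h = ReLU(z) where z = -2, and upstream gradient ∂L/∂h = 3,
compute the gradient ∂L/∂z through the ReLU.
∂L/∂z = 0

h = ReLU(-2) = 0
Since z < 0: ∂h/∂z = 0
∂L/∂z = ∂L/∂h · ∂h/∂z = 3 × 0 = 0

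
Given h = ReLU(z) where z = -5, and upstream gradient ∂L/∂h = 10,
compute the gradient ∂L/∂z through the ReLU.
∂L/∂z = 0

h = ReLU(-5) = 0
Since z < 0: ∂h/∂z = 0
∂L/∂z = ∂L/∂h · ∂h/∂z = 10 × 0 = 0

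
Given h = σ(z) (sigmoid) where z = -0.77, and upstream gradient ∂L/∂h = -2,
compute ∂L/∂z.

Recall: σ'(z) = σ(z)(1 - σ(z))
∂L/∂z = -0.4326

σ(-0.77) = 0.3165
σ'(-0.77) = σ(-0.77)(1 - σ(-0.77)) = 0.3165 × 0.6835 = 0.2163
∂L/∂z = ∂L/∂h · σ'(z) = -2 × 0.2163 = -0.4326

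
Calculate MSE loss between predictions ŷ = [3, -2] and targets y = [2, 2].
MSE = 8.5

MSE = (1/2)((3-2)² + (-2-2)²) = (1/2)(1 + 16) = 8.5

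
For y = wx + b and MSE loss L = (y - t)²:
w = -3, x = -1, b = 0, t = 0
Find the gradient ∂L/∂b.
∂L/∂b = 6

y = wx + b = (-3)(-1) + 0 = 3
∂L/∂y = 2(y - t) = 2(3 - 0) = 6
∂y/∂b = 1
∂L/∂b = ∂L/∂y · ∂y/∂b = 6 × 1 = 6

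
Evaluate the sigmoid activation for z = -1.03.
0.2631

sigmoid(-1.03) = 1/(1 + e^(1.03)) = 1/(1 + 2.801) = 0.2631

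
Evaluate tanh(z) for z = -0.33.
-0.3185

tanh(-0.33) = (e^(-0.33) - e^(0.33))/(e^(-0.33) + e^(0.33)) = -0.3185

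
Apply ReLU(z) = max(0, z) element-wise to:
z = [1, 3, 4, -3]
h = [1, 3, 4, 0]

ReLU applied element-wise: max(0,1)=1, max(0,3)=3, max(0,4)=4, max(0,-3)=0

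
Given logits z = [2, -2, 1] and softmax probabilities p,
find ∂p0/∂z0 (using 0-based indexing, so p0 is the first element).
∂p0/∂z0 = 0.201

p = softmax(z) = [0.7214, 0.01321, 0.2654]
p0 = 0.7214

∂p0/∂z0 = p0(1 - p0) = 0.7214 × (1 - 0.7214) = 0.201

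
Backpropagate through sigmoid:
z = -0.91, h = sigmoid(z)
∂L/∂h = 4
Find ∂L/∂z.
∂L/∂z = 0.8185

σ(-0.91) = 0.287
σ'(-0.91) = σ(-0.91)(1 - σ(-0.91)) = 0.287 × 0.713 = 0.2046
∂L/∂z = ∂L/∂h · σ'(z) = 4 × 0.2046 = 0.8185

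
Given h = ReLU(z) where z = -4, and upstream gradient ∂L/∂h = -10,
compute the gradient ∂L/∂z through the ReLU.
∂L/∂z = 0

h = ReLU(-4) = 0
Since z < 0: ∂h/∂z = 0
∂L/∂z = ∂L/∂h · ∂h/∂z = -10 × 0 = 0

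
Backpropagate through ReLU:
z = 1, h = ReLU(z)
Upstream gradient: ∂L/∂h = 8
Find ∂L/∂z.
∂L/∂z = 8

h = ReLU(1) = 1
Since z > 0: ∂h/∂z = 1
∂L/∂z = ∂L/∂h · ∂h/∂z = 8 × 1 = 8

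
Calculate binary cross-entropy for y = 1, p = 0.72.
L = 0.3285

L = -1·log(0.72) - 0·log(0.28) = -log(0.72) = 0.3285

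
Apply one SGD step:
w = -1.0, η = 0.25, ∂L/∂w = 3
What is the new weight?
w_new = -1.75

w_new = w - η·∂L/∂w = -1.0 - 0.25×(3) = -1.0 - (0.75) = -1.75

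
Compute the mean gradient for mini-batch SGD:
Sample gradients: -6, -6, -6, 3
Average gradient = -3.75

Average = (1/4)(-6 + -6 + -6 + 3) = -15/4 = -3.75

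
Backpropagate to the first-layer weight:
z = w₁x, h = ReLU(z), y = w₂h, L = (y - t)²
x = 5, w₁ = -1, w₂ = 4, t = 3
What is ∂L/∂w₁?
∂L/∂w₁ = 0

Forward pass:
z = w₁x = -1×5 = -5
h = ReLU(-5) = 0
y = w₂h = 4×0 = 0

Backward pass:
∂L/∂y = 2(y - t) = 2(0 - 3) = -6
∂y/∂h = w₂ = 4
∂h/∂z = 0 (ReLU derivative)
∂z/∂w₁ = x = 5

∂L/∂w₁ = -6 × 4 × 0 × 5 = 0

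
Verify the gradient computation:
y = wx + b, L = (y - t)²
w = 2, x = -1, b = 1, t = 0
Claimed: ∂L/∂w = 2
Correct

y = (2)(-1) + 1 = -1
∂L/∂y = 2(y - t) = 2(-1 - 0) = -2
∂y/∂w = x = -1
∂L/∂w = -2 × -1 = 2

Claimed value: 2
Correct: The correct gradient is 2.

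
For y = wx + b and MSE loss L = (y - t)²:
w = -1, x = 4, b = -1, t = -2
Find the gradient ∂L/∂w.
∂L/∂w = -24

y = wx + b = (-1)(4) + -1 = -5
∂L/∂y = 2(y - t) = 2(-5 - -2) = -6
∂y/∂w = x = 4
∂L/∂w = ∂L/∂y · ∂y/∂w = -6 × 4 = -24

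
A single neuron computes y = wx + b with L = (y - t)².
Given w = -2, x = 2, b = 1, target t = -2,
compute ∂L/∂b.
∂L/∂b = -2

y = wx + b = (-2)(2) + 1 = -3
∂L/∂y = 2(y - t) = 2(-3 - -2) = -2
∂y/∂b = 1
∂L/∂b = ∂L/∂y · ∂y/∂b = -2 × 1 = -2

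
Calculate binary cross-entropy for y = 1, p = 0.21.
L = 1.561

L = -1·log(0.21) - 0·log(0.79) = -log(0.21) = 1.561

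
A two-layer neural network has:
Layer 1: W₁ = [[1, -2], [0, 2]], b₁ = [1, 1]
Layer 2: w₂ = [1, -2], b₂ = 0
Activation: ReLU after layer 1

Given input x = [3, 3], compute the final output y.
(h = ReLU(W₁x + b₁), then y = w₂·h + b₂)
y = -14

Layer 1 pre-activation: z₁ = [-2, 7]
After ReLU: h = [0, 7]
Layer 2 output: y = 1×0 + -2×7 + 0 = -14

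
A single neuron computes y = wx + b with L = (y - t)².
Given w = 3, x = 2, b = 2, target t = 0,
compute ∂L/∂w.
∂L/∂w = 32

y = wx + b = (3)(2) + 2 = 8
∂L/∂y = 2(y - t) = 2(8 - 0) = 16
∂y/∂w = x = 2
∂L/∂w = ∂L/∂y · ∂y/∂w = 16 × 2 = 32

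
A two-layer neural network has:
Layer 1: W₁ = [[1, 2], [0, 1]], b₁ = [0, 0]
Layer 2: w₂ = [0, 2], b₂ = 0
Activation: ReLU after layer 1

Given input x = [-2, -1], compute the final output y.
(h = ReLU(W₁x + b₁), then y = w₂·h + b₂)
y = 0

Layer 1 pre-activation: z₁ = [-4, -1]
After ReLU: h = [0, 0]
Layer 2 output: y = 0×0 + 2×0 + 0 = 0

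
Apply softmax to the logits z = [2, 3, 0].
p = [0.2595, 0.7054, 0.0351]

exp(z) = [7.389, 20.09, 1]
Sum = 28.47
p = [0.2595, 0.7054, 0.0351]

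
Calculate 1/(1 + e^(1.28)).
0.2176

sigmoid(-1.28) = 1/(1 + e^(1.28)) = 1/(1 + 3.597) = 0.2176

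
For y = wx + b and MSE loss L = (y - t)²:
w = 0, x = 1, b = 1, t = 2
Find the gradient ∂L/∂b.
∂L/∂b = -2

y = wx + b = (0)(1) + 1 = 1
∂L/∂y = 2(y - t) = 2(1 - 2) = -2
∂y/∂b = 1
∂L/∂b = ∂L/∂y · ∂y/∂b = -2 × 1 = -2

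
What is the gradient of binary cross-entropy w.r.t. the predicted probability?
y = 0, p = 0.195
∂L/∂p = 1.242

∂L/∂p = -y/p + (1-y)/(1-p) = 0 + 1/0.805 = 1.242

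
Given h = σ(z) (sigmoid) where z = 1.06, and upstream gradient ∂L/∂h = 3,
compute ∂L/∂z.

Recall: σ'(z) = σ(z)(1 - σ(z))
∂L/∂z = 0.5733

σ(1.06) = 0.7427
σ'(1.06) = σ(1.06)(1 - σ(1.06)) = 0.7427 × 0.2573 = 0.1911
∂L/∂z = ∂L/∂h · σ'(z) = 3 × 0.1911 = 0.5733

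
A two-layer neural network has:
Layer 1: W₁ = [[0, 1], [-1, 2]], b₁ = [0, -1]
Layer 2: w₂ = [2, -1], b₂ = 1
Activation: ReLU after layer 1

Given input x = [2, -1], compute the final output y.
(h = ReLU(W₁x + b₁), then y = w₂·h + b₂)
y = 1

Layer 1 pre-activation: z₁ = [-1, -5]
After ReLU: h = [0, 0]
Layer 2 output: y = 2×0 + -1×0 + 1 = 1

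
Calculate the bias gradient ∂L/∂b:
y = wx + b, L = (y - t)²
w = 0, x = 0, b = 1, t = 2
∂L/∂b = -2

y = wx + b = (0)(0) + 1 = 1
∂L/∂y = 2(y - t) = 2(1 - 2) = -2
∂y/∂b = 1
∂L/∂b = ∂L/∂y · ∂y/∂b = -2 × 1 = -2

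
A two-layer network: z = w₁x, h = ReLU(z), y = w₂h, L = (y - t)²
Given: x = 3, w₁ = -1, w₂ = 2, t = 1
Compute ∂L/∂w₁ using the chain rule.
∂L/∂w₁ = 0

Forward pass:
z = w₁x = -1×3 = -3
h = ReLU(-3) = 0
y = w₂h = 2×0 = 0

Backward pass:
∂L/∂y = 2(y - t) = 2(0 - 1) = -2
∂y/∂h = w₂ = 2
∂h/∂z = 0 (ReLU derivative)
∂z/∂w₁ = x = 3

∂L/∂w₁ = -2 × 2 × 0 × 3 = 0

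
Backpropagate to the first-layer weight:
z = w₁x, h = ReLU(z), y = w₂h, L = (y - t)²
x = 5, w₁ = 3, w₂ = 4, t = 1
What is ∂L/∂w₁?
∂L/∂w₁ = 2360

Forward pass:
z = w₁x = 3×5 = 15
h = ReLU(15) = 15
y = w₂h = 4×15 = 60

Backward pass:
∂L/∂y = 2(y - t) = 2(60 - 1) = 118
∂y/∂h = w₂ = 4
∂h/∂z = 1 (ReLU derivative)
∂z/∂w₁ = x = 5

∂L/∂w₁ = 118 × 4 × 1 × 5 = 2360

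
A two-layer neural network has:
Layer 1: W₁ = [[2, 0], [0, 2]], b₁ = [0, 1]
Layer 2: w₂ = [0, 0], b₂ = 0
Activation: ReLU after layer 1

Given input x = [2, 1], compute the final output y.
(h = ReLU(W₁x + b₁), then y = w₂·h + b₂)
y = 0

Layer 1 pre-activation: z₁ = [4, 3]
After ReLU: h = [4, 3]
Layer 2 output: y = 0×4 + 0×3 + 0 = 0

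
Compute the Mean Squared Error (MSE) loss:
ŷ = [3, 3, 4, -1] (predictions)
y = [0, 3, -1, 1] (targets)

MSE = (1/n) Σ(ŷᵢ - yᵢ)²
MSE = 9.5

MSE = (1/4)((3-0)² + (3-3)² + (4--1)² + (-1-1)²) = (1/4)(9 + 0 + 25 + 4) = 9.5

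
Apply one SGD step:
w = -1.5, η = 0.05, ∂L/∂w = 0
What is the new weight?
w_new = -1.5

w_new = w - η·∂L/∂w = -1.5 - 0.05×(0) = -1.5 - (0) = -1.5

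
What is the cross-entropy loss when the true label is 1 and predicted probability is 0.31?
L = 1.171

L = -1·log(0.31) - 0·log(0.69) = -log(0.31) = 1.171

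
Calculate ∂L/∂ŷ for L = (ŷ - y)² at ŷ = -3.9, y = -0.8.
∂L/∂ŷ = -6.2

∂L/∂ŷ = 2(ŷ - y) = 2(-3.9 - -0.8) = 2(-3.1) = -6.2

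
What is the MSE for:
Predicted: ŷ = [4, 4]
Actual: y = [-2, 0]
MSE = 26

MSE = (1/2)((4--2)² + (4-0)²) = (1/2)(36 + 16) = 26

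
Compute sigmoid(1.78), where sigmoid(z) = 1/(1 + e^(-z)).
0.8557

sigmoid(1.78) = 1/(1 + e^(-1.78)) = 1/(1 + 0.1686) = 0.8557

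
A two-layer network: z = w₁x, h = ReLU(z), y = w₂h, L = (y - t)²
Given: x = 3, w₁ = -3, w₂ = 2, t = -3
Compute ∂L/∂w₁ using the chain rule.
∂L/∂w₁ = 0

Forward pass:
z = w₁x = -3×3 = -9
h = ReLU(-9) = 0
y = w₂h = 2×0 = 0

Backward pass:
∂L/∂y = 2(y - t) = 2(0 - -3) = 6
∂y/∂h = w₂ = 2
∂h/∂z = 0 (ReLU derivative)
∂z/∂w₁ = x = 3

∂L/∂w₁ = 6 × 2 × 0 × 3 = 0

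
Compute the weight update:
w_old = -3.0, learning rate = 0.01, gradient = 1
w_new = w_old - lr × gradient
w_new = -3.01

w_new = w - η·∂L/∂w = -3.0 - 0.01×(1) = -3.0 - (0.01) = -3.01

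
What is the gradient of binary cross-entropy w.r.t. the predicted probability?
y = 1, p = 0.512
∂L/∂p = -1.953

∂L/∂p = -y/p + (1-y)/(1-p) = -1/0.512 + 0 = -1.953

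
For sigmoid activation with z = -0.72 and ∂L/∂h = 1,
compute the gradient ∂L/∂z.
∂L/∂z = 0.2202

σ(-0.72) = 0.3274
σ'(-0.72) = σ(-0.72)(1 - σ(-0.72)) = 0.3274 × 0.6726 = 0.2202
∂L/∂z = ∂L/∂h · σ'(z) = 1 × 0.2202 = 0.2202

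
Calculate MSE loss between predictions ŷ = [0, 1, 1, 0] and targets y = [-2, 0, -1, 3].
MSE = 4.5

MSE = (1/4)((0--2)² + (1-0)² + (1--1)² + (0-3)²) = (1/4)(4 + 1 + 4 + 9) = 4.5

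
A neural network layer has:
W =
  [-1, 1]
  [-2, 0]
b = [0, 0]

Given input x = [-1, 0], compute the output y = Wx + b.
y = [1, 2]

Wx = [-1×-1 + 1×0, -2×-1 + 0×0]
   = [1, 2]
y = Wx + b = [1 + 0, 2 + 0] = [1, 2]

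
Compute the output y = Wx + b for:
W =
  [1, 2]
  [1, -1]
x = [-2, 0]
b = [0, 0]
y = [-2, -2]

Wx = [1×-2 + 2×0, 1×-2 + -1×0]
   = [-2, -2]
y = Wx + b = [-2 + 0, -2 + 0] = [-2, -2]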